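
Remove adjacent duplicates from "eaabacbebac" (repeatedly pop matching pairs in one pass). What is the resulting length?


Input: eaabacbebac
Stack-based adjacent duplicate removal:
  Read 'e': push. Stack: e
  Read 'a': push. Stack: ea
  Read 'a': matches stack top 'a' => pop. Stack: e
  Read 'b': push. Stack: eb
  Read 'a': push. Stack: eba
  Read 'c': push. Stack: ebac
  Read 'b': push. Stack: ebacb
  Read 'e': push. Stack: ebacbe
  Read 'b': push. Stack: ebacbeb
  Read 'a': push. Stack: ebacbeba
  Read 'c': push. Stack: ebacbebac
Final stack: "ebacbebac" (length 9)

9


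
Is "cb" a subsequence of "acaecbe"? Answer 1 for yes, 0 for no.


Check if "cb" is a subsequence of "acaecbe"
Greedy scan:
  Position 0 ('a'): no match needed
  Position 1 ('c'): matches sub[0] = 'c'
  Position 2 ('a'): no match needed
  Position 3 ('e'): no match needed
  Position 4 ('c'): no match needed
  Position 5 ('b'): matches sub[1] = 'b'
  Position 6 ('e'): no match needed
All 2 characters matched => is a subsequence

1


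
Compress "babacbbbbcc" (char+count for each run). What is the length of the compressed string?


Input: babacbbbbcc
Runs:
  'b' x 1 => "b1"
  'a' x 1 => "a1"
  'b' x 1 => "b1"
  'a' x 1 => "a1"
  'c' x 1 => "c1"
  'b' x 4 => "b4"
  'c' x 2 => "c2"
Compressed: "b1a1b1a1c1b4c2"
Compressed length: 14

14


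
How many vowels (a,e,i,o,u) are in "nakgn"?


Input: nakgn
Checking each character:
  'n' at position 0: consonant
  'a' at position 1: vowel (running total: 1)
  'k' at position 2: consonant
  'g' at position 3: consonant
  'n' at position 4: consonant
Total vowels: 1

1


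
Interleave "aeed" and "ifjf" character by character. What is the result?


Interleaving "aeed" and "ifjf":
  Position 0: 'a' from first, 'i' from second => "ai"
  Position 1: 'e' from first, 'f' from second => "ef"
  Position 2: 'e' from first, 'j' from second => "ej"
  Position 3: 'd' from first, 'f' from second => "df"
Result: aiefejdf

aiefejdf


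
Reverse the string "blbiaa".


Input: blbiaa
Reading characters right to left:
  Position 5: 'a'
  Position 4: 'a'
  Position 3: 'i'
  Position 2: 'b'
  Position 1: 'l'
  Position 0: 'b'
Reversed: aaiblb

aaiblb


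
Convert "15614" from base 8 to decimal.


Input: "15614" in base 8
Positional expansion:
  Digit '1' (value 1) x 8^4 = 4096
  Digit '5' (value 5) x 8^3 = 2560
  Digit '6' (value 6) x 8^2 = 384
  Digit '1' (value 1) x 8^1 = 8
  Digit '4' (value 4) x 8^0 = 4
Sum = 7052

7052


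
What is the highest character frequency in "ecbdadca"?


Input: ecbdadca
Character counts:
  'a': 2
  'b': 1
  'c': 2
  'd': 2
  'e': 1
Maximum frequency: 2

2


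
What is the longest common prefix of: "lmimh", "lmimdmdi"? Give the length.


Words: lmimh, lmimdmdi
  Position 0: all 'l' => match
  Position 1: all 'm' => match
  Position 2: all 'i' => match
  Position 3: all 'm' => match
  Position 4: ('h', 'd') => mismatch, stop
LCP = "lmim" (length 4)

4


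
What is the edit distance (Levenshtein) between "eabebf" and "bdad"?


Computing edit distance: "eabebf" -> "bdad"
DP table:
           b    d    a    d
      0    1    2    3    4
  e   1    1    2    3    4
  a   2    2    2    2    3
  b   3    2    3    3    3
  e   4    3    3    4    4
  b   5    4    4    4    5
  f   6    5    5    5    5
Edit distance = dp[6][4] = 5

5


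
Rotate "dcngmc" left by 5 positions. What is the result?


Input: "dcngmc", rotate left by 5
First 5 characters: "dcngm"
Remaining characters: "c"
Concatenate remaining + first: "c" + "dcngm" = "cdcngm"

cdcngm


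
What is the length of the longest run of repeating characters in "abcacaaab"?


Input: "abcacaaab"
Scanning for longest run:
  Position 1 ('b'): new char, reset run to 1
  Position 2 ('c'): new char, reset run to 1
  Position 3 ('a'): new char, reset run to 1
  Position 4 ('c'): new char, reset run to 1
  Position 5 ('a'): new char, reset run to 1
  Position 6 ('a'): continues run of 'a', length=2
  Position 7 ('a'): continues run of 'a', length=3
  Position 8 ('b'): new char, reset run to 1
Longest run: 'a' with length 3

3


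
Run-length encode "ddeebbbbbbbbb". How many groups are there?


Input: ddeebbbbbbbbb
Scanning for consecutive runs:
  Group 1: 'd' x 2 (positions 0-1)
  Group 2: 'e' x 2 (positions 2-3)
  Group 3: 'b' x 9 (positions 4-12)
Total groups: 3

3


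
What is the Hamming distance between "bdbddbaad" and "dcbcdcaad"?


Comparing "bdbddbaad" and "dcbcdcaad" position by position:
  Position 0: 'b' vs 'd' => differ
  Position 1: 'd' vs 'c' => differ
  Position 2: 'b' vs 'b' => same
  Position 3: 'd' vs 'c' => differ
  Position 4: 'd' vs 'd' => same
  Position 5: 'b' vs 'c' => differ
  Position 6: 'a' vs 'a' => same
  Position 7: 'a' vs 'a' => same
  Position 8: 'd' vs 'd' => same
Total differences (Hamming distance): 4

4


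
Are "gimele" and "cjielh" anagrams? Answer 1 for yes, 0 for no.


Strings: "gimele", "cjielh"
Sorted first:  eegilm
Sorted second: cehijl
Differ at position 0: 'e' vs 'c' => not anagrams

0


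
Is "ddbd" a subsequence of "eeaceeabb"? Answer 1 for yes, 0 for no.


Check if "ddbd" is a subsequence of "eeaceeabb"
Greedy scan:
  Position 0 ('e'): no match needed
  Position 1 ('e'): no match needed
  Position 2 ('a'): no match needed
  Position 3 ('c'): no match needed
  Position 4 ('e'): no match needed
  Position 5 ('e'): no match needed
  Position 6 ('a'): no match needed
  Position 7 ('b'): no match needed
  Position 8 ('b'): no match needed
Only matched 0/4 characters => not a subsequence

0


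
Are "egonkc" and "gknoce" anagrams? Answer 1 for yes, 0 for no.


Strings: "egonkc", "gknoce"
Sorted first:  cegkno
Sorted second: cegkno
Sorted forms match => anagrams

1


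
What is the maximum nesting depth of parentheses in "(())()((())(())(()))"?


Input: "(())()((())(())(()))"
Tracking depth:
  Position 0 '(': depth becomes 1
  Position 1 '(': depth becomes 2
  Position 2 ')': depth becomes 1
  Position 3 ')': depth becomes 0
  Position 4 '(': depth becomes 1
  Position 5 ')': depth becomes 0
  Position 6 '(': depth becomes 1
  Position 7 '(': depth becomes 2
  Position 8 '(': depth becomes 3
  Position 9 ')': depth becomes 2
  Position 10 ')': depth becomes 1
  Position 11 '(': depth becomes 2
  Position 12 '(': depth becomes 3
  Position 13 ')': depth becomes 2
  Position 14 ')': depth becomes 1
  Position 15 '(': depth becomes 2
  Position 16 '(': depth becomes 3
  Position 17 ')': depth becomes 2
  Position 18 ')': depth becomes 1
  Position 19 ')': depth becomes 0
Maximum depth reached: 3

3


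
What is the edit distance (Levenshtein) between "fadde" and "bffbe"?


Computing edit distance: "fadde" -> "bffbe"
DP table:
           b    f    f    b    e
      0    1    2    3    4    5
  f   1    1    1    2    3    4
  a   2    2    2    2    3    4
  d   3    3    3    3    3    4
  d   4    4    4    4    4    4
  e   5    5    5    5    5    4
Edit distance = dp[5][5] = 4

4


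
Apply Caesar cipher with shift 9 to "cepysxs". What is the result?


Caesar cipher: shift "cepysxs" by 9
  'c' (pos 2) + 9 = pos 11 = 'l'
  'e' (pos 4) + 9 = pos 13 = 'n'
  'p' (pos 15) + 9 = pos 24 = 'y'
  'y' (pos 24) + 9 = pos 7 = 'h'
  's' (pos 18) + 9 = pos 1 = 'b'
  'x' (pos 23) + 9 = pos 6 = 'g'
  's' (pos 18) + 9 = pos 1 = 'b'
Result: lnyhbgb

lnyhbgb


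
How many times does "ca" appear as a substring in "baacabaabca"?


Searching for "ca" in "baacabaabca"
Scanning each position:
  Position 0: "ba" => no
  Position 1: "aa" => no
  Position 2: "ac" => no
  Position 3: "ca" => MATCH
  Position 4: "ab" => no
  Position 5: "ba" => no
  Position 6: "aa" => no
  Position 7: "ab" => no
  Position 8: "bc" => no
  Position 9: "ca" => MATCH
Total occurrences: 2

2


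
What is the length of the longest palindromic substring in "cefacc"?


Input: "cefacc"
Checking substrings for palindromes:
  [4:6] "cc" (len 2) => palindrome
Longest palindromic substring: "cc" with length 2

2


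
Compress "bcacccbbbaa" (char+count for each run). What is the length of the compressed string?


Input: bcacccbbbaa
Runs:
  'b' x 1 => "b1"
  'c' x 1 => "c1"
  'a' x 1 => "a1"
  'c' x 3 => "c3"
  'b' x 3 => "b3"
  'a' x 2 => "a2"
Compressed: "b1c1a1c3b3a2"
Compressed length: 12

12


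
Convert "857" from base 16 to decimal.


Input: "857" in base 16
Positional expansion:
  Digit '8' (value 8) x 16^2 = 2048
  Digit '5' (value 5) x 16^1 = 80
  Digit '7' (value 7) x 16^0 = 7
Sum = 2135

2135


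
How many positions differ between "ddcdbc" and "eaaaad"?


Comparing "ddcdbc" and "eaaaad" position by position:
  Position 0: 'd' vs 'e' => DIFFER
  Position 1: 'd' vs 'a' => DIFFER
  Position 2: 'c' vs 'a' => DIFFER
  Position 3: 'd' vs 'a' => DIFFER
  Position 4: 'b' vs 'a' => DIFFER
  Position 5: 'c' vs 'd' => DIFFER
Positions that differ: 6

6


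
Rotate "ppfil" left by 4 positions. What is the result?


Input: "ppfil", rotate left by 4
First 4 characters: "ppfi"
Remaining characters: "l"
Concatenate remaining + first: "l" + "ppfi" = "lppfi"

lppfi


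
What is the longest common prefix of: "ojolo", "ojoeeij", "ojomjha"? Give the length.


Words: ojolo, ojoeeij, ojomjha
  Position 0: all 'o' => match
  Position 1: all 'j' => match
  Position 2: all 'o' => match
  Position 3: ('l', 'e', 'm') => mismatch, stop
LCP = "ojo" (length 3)

3


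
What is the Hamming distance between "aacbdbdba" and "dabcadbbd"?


Comparing "aacbdbdba" and "dabcadbbd" position by position:
  Position 0: 'a' vs 'd' => differ
  Position 1: 'a' vs 'a' => same
  Position 2: 'c' vs 'b' => differ
  Position 3: 'b' vs 'c' => differ
  Position 4: 'd' vs 'a' => differ
  Position 5: 'b' vs 'd' => differ
  Position 6: 'd' vs 'b' => differ
  Position 7: 'b' vs 'b' => same
  Position 8: 'a' vs 'd' => differ
Total differences (Hamming distance): 7

7


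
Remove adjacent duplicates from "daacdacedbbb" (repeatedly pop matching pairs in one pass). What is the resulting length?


Input: daacdacedbbb
Stack-based adjacent duplicate removal:
  Read 'd': push. Stack: d
  Read 'a': push. Stack: da
  Read 'a': matches stack top 'a' => pop. Stack: d
  Read 'c': push. Stack: dc
  Read 'd': push. Stack: dcd
  Read 'a': push. Stack: dcda
  Read 'c': push. Stack: dcdac
  Read 'e': push. Stack: dcdace
  Read 'd': push. Stack: dcdaced
  Read 'b': push. Stack: dcdacedb
  Read 'b': matches stack top 'b' => pop. Stack: dcdaced
  Read 'b': push. Stack: dcdacedb
Final stack: "dcdacedb" (length 8)

8


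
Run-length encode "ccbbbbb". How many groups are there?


Input: ccbbbbb
Scanning for consecutive runs:
  Group 1: 'c' x 2 (positions 0-1)
  Group 2: 'b' x 5 (positions 2-6)
Total groups: 2

2


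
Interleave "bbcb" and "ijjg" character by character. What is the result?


Interleaving "bbcb" and "ijjg":
  Position 0: 'b' from first, 'i' from second => "bi"
  Position 1: 'b' from first, 'j' from second => "bj"
  Position 2: 'c' from first, 'j' from second => "cj"
  Position 3: 'b' from first, 'g' from second => "bg"
Result: bibjcjbg

bibjcjbg


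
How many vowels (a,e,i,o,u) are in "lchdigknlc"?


Input: lchdigknlc
Checking each character:
  'l' at position 0: consonant
  'c' at position 1: consonant
  'h' at position 2: consonant
  'd' at position 3: consonant
  'i' at position 4: vowel (running total: 1)
  'g' at position 5: consonant
  'k' at position 6: consonant
  'n' at position 7: consonant
  'l' at position 8: consonant
  'c' at position 9: consonant
Total vowels: 1

1


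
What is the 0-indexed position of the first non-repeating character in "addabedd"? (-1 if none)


Input: addabedd
Character frequencies:
  'a': 2
  'b': 1
  'd': 4
  'e': 1
Scanning left to right for freq == 1:
  Position 0 ('a'): freq=2, skip
  Position 1 ('d'): freq=4, skip
  Position 2 ('d'): freq=4, skip
  Position 3 ('a'): freq=2, skip
  Position 4 ('b'): unique! => answer = 4

4


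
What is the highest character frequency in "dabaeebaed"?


Input: dabaeebaed
Character counts:
  'a': 3
  'b': 2
  'd': 2
  'e': 3
Maximum frequency: 3

3


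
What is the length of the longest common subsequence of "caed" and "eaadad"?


LCS of "caed" and "eaadad"
DP table:
           e    a    a    d    a    d
      0    0    0    0    0    0    0
  c   0    0    0    0    0    0    0
  a   0    0    1    1    1    1    1
  e   0    1    1    1    1    1    1
  d   0    1    1    1    2    2    2
LCS length = dp[4][6] = 2

2


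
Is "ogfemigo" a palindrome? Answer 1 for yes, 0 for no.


Input: ogfemigo
Reversed: ogimefgo
  Compare pos 0 ('o') with pos 7 ('o'): match
  Compare pos 1 ('g') with pos 6 ('g'): match
  Compare pos 2 ('f') with pos 5 ('i'): MISMATCH
  Compare pos 3 ('e') with pos 4 ('m'): MISMATCH
Result: not a palindrome

0


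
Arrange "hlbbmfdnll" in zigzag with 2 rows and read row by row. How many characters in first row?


Zigzag "hlbbmfdnll" into 2 rows:
Placing characters:
  'h' => row 0
  'l' => row 1
  'b' => row 0
  'b' => row 1
  'm' => row 0
  'f' => row 1
  'd' => row 0
  'n' => row 1
  'l' => row 0
  'l' => row 1
Rows:
  Row 0: "hbmdl"
  Row 1: "lbfnl"
First row length: 5

5


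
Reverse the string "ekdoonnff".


Input: ekdoonnff
Reading characters right to left:
  Position 8: 'f'
  Position 7: 'f'
  Position 6: 'n'
  Position 5: 'n'
  Position 4: 'o'
  Position 3: 'o'
  Position 2: 'd'
  Position 1: 'k'
  Position 0: 'e'
Reversed: ffnnoodke

ffnnoodke


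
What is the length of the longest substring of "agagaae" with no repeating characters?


Input: "agagaae"
Sliding window (track last position of each char):
  Position 0 ('a'): window [0,0] length 1 -- new best
  Position 1 ('g'): window [0,1] length 2 -- new best
  Position 2 ('a'): repeat (last at 0), move window start to 1
  Position 2 ('a'): window [1,2] length 2
  Position 3 ('g'): repeat (last at 1), move window start to 2
  Position 3 ('g'): window [2,3] length 2
  Position 4 ('a'): repeat (last at 2), move window start to 3
  Position 4 ('a'): window [3,4] length 2
  Position 5 ('a'): repeat (last at 4), move window start to 5
  Position 5 ('a'): window [5,5] length 1
  Position 6 ('e'): window [5,6] length 2
Longest substring with no repeats: "ag" with length 2

2


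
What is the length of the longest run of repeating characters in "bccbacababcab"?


Input: "bccbacababcab"
Scanning for longest run:
  Position 1 ('c'): new char, reset run to 1
  Position 2 ('c'): continues run of 'c', length=2
  Position 3 ('b'): new char, reset run to 1
  Position 4 ('a'): new char, reset run to 1
  Position 5 ('c'): new char, reset run to 1
  Position 6 ('a'): new char, reset run to 1
  Position 7 ('b'): new char, reset run to 1
  Position 8 ('a'): new char, reset run to 1
  Position 9 ('b'): new char, reset run to 1
  Position 10 ('c'): new char, reset run to 1
  Position 11 ('a'): new char, reset run to 1
  Position 12 ('b'): new char, reset run to 1
Longest run: 'c' with length 2

2


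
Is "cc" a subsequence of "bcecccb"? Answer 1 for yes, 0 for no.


Check if "cc" is a subsequence of "bcecccb"
Greedy scan:
  Position 0 ('b'): no match needed
  Position 1 ('c'): matches sub[0] = 'c'
  Position 2 ('e'): no match needed
  Position 3 ('c'): matches sub[1] = 'c'
  Position 4 ('c'): no match needed
  Position 5 ('c'): no match needed
  Position 6 ('b'): no match needed
All 2 characters matched => is a subsequence

1


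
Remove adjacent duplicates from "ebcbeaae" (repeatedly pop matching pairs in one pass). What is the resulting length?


Input: ebcbeaae
Stack-based adjacent duplicate removal:
  Read 'e': push. Stack: e
  Read 'b': push. Stack: eb
  Read 'c': push. Stack: ebc
  Read 'b': push. Stack: ebcb
  Read 'e': push. Stack: ebcbe
  Read 'a': push. Stack: ebcbea
  Read 'a': matches stack top 'a' => pop. Stack: ebcbe
  Read 'e': matches stack top 'e' => pop. Stack: ebcb
Final stack: "ebcb" (length 4)

4


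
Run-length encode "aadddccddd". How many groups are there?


Input: aadddccddd
Scanning for consecutive runs:
  Group 1: 'a' x 2 (positions 0-1)
  Group 2: 'd' x 3 (positions 2-4)
  Group 3: 'c' x 2 (positions 5-6)
  Group 4: 'd' x 3 (positions 7-9)
Total groups: 4

4


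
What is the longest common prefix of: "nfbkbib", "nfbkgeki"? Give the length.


Words: nfbkbib, nfbkgeki
  Position 0: all 'n' => match
  Position 1: all 'f' => match
  Position 2: all 'b' => match
  Position 3: all 'k' => match
  Position 4: ('b', 'g') => mismatch, stop
LCP = "nfbk" (length 4)

4


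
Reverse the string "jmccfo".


Input: jmccfo
Reading characters right to left:
  Position 5: 'o'
  Position 4: 'f'
  Position 3: 'c'
  Position 2: 'c'
  Position 1: 'm'
  Position 0: 'j'
Reversed: ofccmj

ofccmj


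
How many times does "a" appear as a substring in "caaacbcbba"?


Searching for "a" in "caaacbcbba"
Scanning each position:
  Position 0: "c" => no
  Position 1: "a" => MATCH
  Position 2: "a" => MATCH
  Position 3: "a" => MATCH
  Position 4: "c" => no
  Position 5: "b" => no
  Position 6: "c" => no
  Position 7: "b" => no
  Position 8: "b" => no
  Position 9: "a" => MATCH
Total occurrences: 4

4


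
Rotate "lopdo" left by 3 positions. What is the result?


Input: "lopdo", rotate left by 3
First 3 characters: "lop"
Remaining characters: "do"
Concatenate remaining + first: "do" + "lop" = "dolop"

dolop


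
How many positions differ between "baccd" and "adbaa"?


Comparing "baccd" and "adbaa" position by position:
  Position 0: 'b' vs 'a' => DIFFER
  Position 1: 'a' vs 'd' => DIFFER
  Position 2: 'c' vs 'b' => DIFFER
  Position 3: 'c' vs 'a' => DIFFER
  Position 4: 'd' vs 'a' => DIFFER
Positions that differ: 5

5


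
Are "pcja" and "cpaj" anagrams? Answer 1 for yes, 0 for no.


Strings: "pcja", "cpaj"
Sorted first:  acjp
Sorted second: acjp
Sorted forms match => anagrams

1


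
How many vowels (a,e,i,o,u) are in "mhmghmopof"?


Input: mhmghmopof
Checking each character:
  'm' at position 0: consonant
  'h' at position 1: consonant
  'm' at position 2: consonant
  'g' at position 3: consonant
  'h' at position 4: consonant
  'm' at position 5: consonant
  'o' at position 6: vowel (running total: 1)
  'p' at position 7: consonant
  'o' at position 8: vowel (running total: 2)
  'f' at position 9: consonant
Total vowels: 2

2


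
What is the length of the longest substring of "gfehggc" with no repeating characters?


Input: "gfehggc"
Sliding window (track last position of each char):
  Position 0 ('g'): window [0,0] length 1 -- new best
  Position 1 ('f'): window [0,1] length 2 -- new best
  Position 2 ('e'): window [0,2] length 3 -- new best
  Position 3 ('h'): window [0,3] length 4 -- new best
  Position 4 ('g'): repeat (last at 0), move window start to 1
  Position 4 ('g'): window [1,4] length 4
  Position 5 ('g'): repeat (last at 4), move window start to 5
  Position 5 ('g'): window [5,5] length 1
  Position 6 ('c'): window [5,6] length 2
Longest substring with no repeats: "gfeh" with length 4

4


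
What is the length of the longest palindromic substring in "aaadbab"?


Input: "aaadbab"
Checking substrings for palindromes:
  [0:3] "aaa" (len 3) => palindrome
  [4:7] "bab" (len 3) => palindrome
  [0:2] "aa" (len 2) => palindrome
  [1:3] "aa" (len 2) => palindrome
Longest palindromic substring: "aaa" with length 3

3


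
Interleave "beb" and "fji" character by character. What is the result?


Interleaving "beb" and "fji":
  Position 0: 'b' from first, 'f' from second => "bf"
  Position 1: 'e' from first, 'j' from second => "ej"
  Position 2: 'b' from first, 'i' from second => "bi"
Result: bfejbi

bfejbi


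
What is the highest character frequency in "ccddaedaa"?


Input: ccddaedaa
Character counts:
  'a': 3
  'c': 2
  'd': 3
  'e': 1
Maximum frequency: 3

3


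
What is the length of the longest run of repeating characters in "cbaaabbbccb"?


Input: "cbaaabbbccb"
Scanning for longest run:
  Position 1 ('b'): new char, reset run to 1
  Position 2 ('a'): new char, reset run to 1
  Position 3 ('a'): continues run of 'a', length=2
  Position 4 ('a'): continues run of 'a', length=3
  Position 5 ('b'): new char, reset run to 1
  Position 6 ('b'): continues run of 'b', length=2
  Position 7 ('b'): continues run of 'b', length=3
  Position 8 ('c'): new char, reset run to 1
  Position 9 ('c'): continues run of 'c', length=2
  Position 10 ('b'): new char, reset run to 1
Longest run: 'a' with length 3

3


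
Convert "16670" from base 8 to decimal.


Input: "16670" in base 8
Positional expansion:
  Digit '1' (value 1) x 8^4 = 4096
  Digit '6' (value 6) x 8^3 = 3072
  Digit '6' (value 6) x 8^2 = 384
  Digit '7' (value 7) x 8^1 = 56
  Digit '0' (value 0) x 8^0 = 0
Sum = 7608

7608


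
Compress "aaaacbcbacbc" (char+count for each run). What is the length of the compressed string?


Input: aaaacbcbacbc
Runs:
  'a' x 4 => "a4"
  'c' x 1 => "c1"
  'b' x 1 => "b1"
  'c' x 1 => "c1"
  'b' x 1 => "b1"
  'a' x 1 => "a1"
  'c' x 1 => "c1"
  'b' x 1 => "b1"
  'c' x 1 => "c1"
Compressed: "a4c1b1c1b1a1c1b1c1"
Compressed length: 18

18


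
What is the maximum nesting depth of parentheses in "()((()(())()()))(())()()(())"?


Input: "()((()(())()()))(())()()(())"
Tracking depth:
  Position 0 '(': depth becomes 1
  Position 1 ')': depth becomes 0
  Position 2 '(': depth becomes 1
  Position 3 '(': depth becomes 2
  Position 4 '(': depth becomes 3
  Position 5 ')': depth becomes 2
  Position 6 '(': depth becomes 3
  Position 7 '(': depth becomes 4
  Position 8 ')': depth becomes 3
  Position 9 ')': depth becomes 2
  Position 10 '(': depth becomes 3
  Position 11 ')': depth becomes 2
  Position 12 '(': depth becomes 3
  Position 13 ')': depth becomes 2
  Position 14 ')': depth becomes 1
  Position 15 ')': depth becomes 0
  Position 16 '(': depth becomes 1
  Position 17 '(': depth becomes 2
  Position 18 ')': depth becomes 1
  Position 19 ')': depth becomes 0
  Position 20 '(': depth becomes 1
  Position 21 ')': depth becomes 0
  Position 22 '(': depth becomes 1
  Position 23 ')': depth becomes 0
  Position 24 '(': depth becomes 1
  Position 25 '(': depth becomes 2
  Position 26 ')': depth becomes 1
  Position 27 ')': depth becomes 0
Maximum depth reached: 4

4


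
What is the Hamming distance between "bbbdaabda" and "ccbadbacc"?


Comparing "bbbdaabda" and "ccbadbacc" position by position:
  Position 0: 'b' vs 'c' => differ
  Position 1: 'b' vs 'c' => differ
  Position 2: 'b' vs 'b' => same
  Position 3: 'd' vs 'a' => differ
  Position 4: 'a' vs 'd' => differ
  Position 5: 'a' vs 'b' => differ
  Position 6: 'b' vs 'a' => differ
  Position 7: 'd' vs 'c' => differ
  Position 8: 'a' vs 'c' => differ
Total differences (Hamming distance): 8

8


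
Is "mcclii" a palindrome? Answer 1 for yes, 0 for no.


Input: mcclii
Reversed: iilccm
  Compare pos 0 ('m') with pos 5 ('i'): MISMATCH
  Compare pos 1 ('c') with pos 4 ('i'): MISMATCH
  Compare pos 2 ('c') with pos 3 ('l'): MISMATCH
Result: not a palindrome

0


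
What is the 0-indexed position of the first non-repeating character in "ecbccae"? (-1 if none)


Input: ecbccae
Character frequencies:
  'a': 1
  'b': 1
  'c': 3
  'e': 2
Scanning left to right for freq == 1:
  Position 0 ('e'): freq=2, skip
  Position 1 ('c'): freq=3, skip
  Position 2 ('b'): unique! => answer = 2

2


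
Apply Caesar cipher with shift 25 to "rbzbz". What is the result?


Caesar cipher: shift "rbzbz" by 25
  'r' (pos 17) + 25 = pos 16 = 'q'
  'b' (pos 1) + 25 = pos 0 = 'a'
  'z' (pos 25) + 25 = pos 24 = 'y'
  'b' (pos 1) + 25 = pos 0 = 'a'
  'z' (pos 25) + 25 = pos 24 = 'y'
Result: qayay

qayay


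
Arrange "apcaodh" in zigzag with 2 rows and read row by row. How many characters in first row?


Zigzag "apcaodh" into 2 rows:
Placing characters:
  'a' => row 0
  'p' => row 1
  'c' => row 0
  'a' => row 1
  'o' => row 0
  'd' => row 1
  'h' => row 0
Rows:
  Row 0: "acoh"
  Row 1: "pad"
First row length: 4

4


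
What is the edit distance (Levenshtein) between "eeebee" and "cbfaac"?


Computing edit distance: "eeebee" -> "cbfaac"
DP table:
           c    b    f    a    a    c
      0    1    2    3    4    5    6
  e   1    1    2    3    4    5    6
  e   2    2    2    3    4    5    6
  e   3    3    3    3    4    5    6
  b   4    4    3    4    4    5    6
  e   5    5    4    4    5    5    6
  e   6    6    5    5    5    6    6
Edit distance = dp[6][6] = 6

6


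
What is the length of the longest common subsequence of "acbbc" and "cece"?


LCS of "acbbc" and "cece"
DP table:
           c    e    c    e
      0    0    0    0    0
  a   0    0    0    0    0
  c   0    1    1    1    1
  b   0    1    1    1    1
  b   0    1    1    1    1
  c   0    1    1    2    2
LCS length = dp[5][4] = 2

2


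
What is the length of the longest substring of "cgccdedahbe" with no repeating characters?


Input: "cgccdedahbe"
Sliding window (track last position of each char):
  Position 0 ('c'): window [0,0] length 1 -- new best
  Position 1 ('g'): window [0,1] length 2 -- new best
  Position 2 ('c'): repeat (last at 0), move window start to 1
  Position 2 ('c'): window [1,2] length 2
  Position 3 ('c'): repeat (last at 2), move window start to 3
  Position 3 ('c'): window [3,3] length 1
  Position 4 ('d'): window [3,4] length 2
  Position 5 ('e'): window [3,5] length 3 -- new best
  Position 6 ('d'): repeat (last at 4), move window start to 5
  Position 6 ('d'): window [5,6] length 2
  Position 7 ('a'): window [5,7] length 3
  Position 8 ('h'): window [5,8] length 4 -- new best
  Position 9 ('b'): window [5,9] length 5 -- new best
  Position 10 ('e'): repeat (last at 5), move window start to 6
  Position 10 ('e'): window [6,10] length 5
Longest substring with no repeats: "edahb" with length 5

5


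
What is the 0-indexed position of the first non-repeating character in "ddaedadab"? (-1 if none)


Input: ddaedadab
Character frequencies:
  'a': 3
  'b': 1
  'd': 4
  'e': 1
Scanning left to right for freq == 1:
  Position 0 ('d'): freq=4, skip
  Position 1 ('d'): freq=4, skip
  Position 2 ('a'): freq=3, skip
  Position 3 ('e'): unique! => answer = 3

3


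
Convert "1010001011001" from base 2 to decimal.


Input: "1010001011001" in base 2
Positional expansion:
  Digit '1' (value 1) x 2^12 = 4096
  Digit '0' (value 0) x 2^11 = 0
  Digit '1' (value 1) x 2^10 = 1024
  Digit '0' (value 0) x 2^9 = 0
  Digit '0' (value 0) x 2^8 = 0
  Digit '0' (value 0) x 2^7 = 0
  Digit '1' (value 1) x 2^6 = 64
  Digit '0' (value 0) x 2^5 = 0
  Digit '1' (value 1) x 2^4 = 16
  Digit '1' (value 1) x 2^3 = 8
  Digit '0' (value 0) x 2^2 = 0
  Digit '0' (value 0) x 2^1 = 0
  Digit '1' (value 1) x 2^0 = 1
Sum = 5209

5209


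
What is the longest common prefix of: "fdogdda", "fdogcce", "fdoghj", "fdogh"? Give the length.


Words: fdogdda, fdogcce, fdoghj, fdogh
  Position 0: all 'f' => match
  Position 1: all 'd' => match
  Position 2: all 'o' => match
  Position 3: all 'g' => match
  Position 4: ('d', 'c', 'h', 'h') => mismatch, stop
LCP = "fdog" (length 4)

4


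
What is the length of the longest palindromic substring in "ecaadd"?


Input: "ecaadd"
Checking substrings for palindromes:
  [2:4] "aa" (len 2) => palindrome
  [4:6] "dd" (len 2) => palindrome
Longest palindromic substring: "aa" with length 2

2


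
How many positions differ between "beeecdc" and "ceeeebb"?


Comparing "beeecdc" and "ceeeebb" position by position:
  Position 0: 'b' vs 'c' => DIFFER
  Position 1: 'e' vs 'e' => same
  Position 2: 'e' vs 'e' => same
  Position 3: 'e' vs 'e' => same
  Position 4: 'c' vs 'e' => DIFFER
  Position 5: 'd' vs 'b' => DIFFER
  Position 6: 'c' vs 'b' => DIFFER
Positions that differ: 4

4


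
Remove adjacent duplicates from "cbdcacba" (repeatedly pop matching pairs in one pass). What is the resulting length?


Input: cbdcacba
Stack-based adjacent duplicate removal:
  Read 'c': push. Stack: c
  Read 'b': push. Stack: cb
  Read 'd': push. Stack: cbd
  Read 'c': push. Stack: cbdc
  Read 'a': push. Stack: cbdca
  Read 'c': push. Stack: cbdcac
  Read 'b': push. Stack: cbdcacb
  Read 'a': push. Stack: cbdcacba
Final stack: "cbdcacba" (length 8)

8


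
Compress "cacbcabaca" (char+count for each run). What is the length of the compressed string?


Input: cacbcabaca
Runs:
  'c' x 1 => "c1"
  'a' x 1 => "a1"
  'c' x 1 => "c1"
  'b' x 1 => "b1"
  'c' x 1 => "c1"
  'a' x 1 => "a1"
  'b' x 1 => "b1"
  'a' x 1 => "a1"
  'c' x 1 => "c1"
  'a' x 1 => "a1"
Compressed: "c1a1c1b1c1a1b1a1c1a1"
Compressed length: 20

20


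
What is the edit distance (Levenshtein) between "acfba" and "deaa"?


Computing edit distance: "acfba" -> "deaa"
DP table:
           d    e    a    a
      0    1    2    3    4
  a   1    1    2    2    3
  c   2    2    2    3    3
  f   3    3    3    3    4
  b   4    4    4    4    4
  a   5    5    5    4    4
Edit distance = dp[5][4] = 4

4


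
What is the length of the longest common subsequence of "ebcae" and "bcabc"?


LCS of "ebcae" and "bcabc"
DP table:
           b    c    a    b    c
      0    0    0    0    0    0
  e   0    0    0    0    0    0
  b   0    1    1    1    1    1
  c   0    1    2    2    2    2
  a   0    1    2    3    3    3
  e   0    1    2    3    3    3
LCS length = dp[5][5] = 3

3


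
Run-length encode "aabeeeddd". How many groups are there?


Input: aabeeeddd
Scanning for consecutive runs:
  Group 1: 'a' x 2 (positions 0-1)
  Group 2: 'b' x 1 (positions 2-2)
  Group 3: 'e' x 3 (positions 3-5)
  Group 4: 'd' x 3 (positions 6-8)
Total groups: 4

4


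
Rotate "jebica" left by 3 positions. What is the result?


Input: "jebica", rotate left by 3
First 3 characters: "jeb"
Remaining characters: "ica"
Concatenate remaining + first: "ica" + "jeb" = "icajeb"

icajeb


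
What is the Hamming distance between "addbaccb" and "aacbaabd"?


Comparing "addbaccb" and "aacbaabd" position by position:
  Position 0: 'a' vs 'a' => same
  Position 1: 'd' vs 'a' => differ
  Position 2: 'd' vs 'c' => differ
  Position 3: 'b' vs 'b' => same
  Position 4: 'a' vs 'a' => same
  Position 5: 'c' vs 'a' => differ
  Position 6: 'c' vs 'b' => differ
  Position 7: 'b' vs 'd' => differ
Total differences (Hamming distance): 5

5


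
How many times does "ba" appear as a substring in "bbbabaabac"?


Searching for "ba" in "bbbabaabac"
Scanning each position:
  Position 0: "bb" => no
  Position 1: "bb" => no
  Position 2: "ba" => MATCH
  Position 3: "ab" => no
  Position 4: "ba" => MATCH
  Position 5: "aa" => no
  Position 6: "ab" => no
  Position 7: "ba" => MATCH
  Position 8: "ac" => no
Total occurrences: 3

3


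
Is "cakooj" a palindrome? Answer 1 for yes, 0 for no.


Input: cakooj
Reversed: jookac
  Compare pos 0 ('c') with pos 5 ('j'): MISMATCH
  Compare pos 1 ('a') with pos 4 ('o'): MISMATCH
  Compare pos 2 ('k') with pos 3 ('o'): MISMATCH
Result: not a palindrome

0


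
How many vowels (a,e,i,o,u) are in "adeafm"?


Input: adeafm
Checking each character:
  'a' at position 0: vowel (running total: 1)
  'd' at position 1: consonant
  'e' at position 2: vowel (running total: 2)
  'a' at position 3: vowel (running total: 3)
  'f' at position 4: consonant
  'm' at position 5: consonant
Total vowels: 3

3


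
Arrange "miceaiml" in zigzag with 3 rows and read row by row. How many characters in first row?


Zigzag "miceaiml" into 3 rows:
Placing characters:
  'm' => row 0
  'i' => row 1
  'c' => row 2
  'e' => row 1
  'a' => row 0
  'i' => row 1
  'm' => row 2
  'l' => row 1
Rows:
  Row 0: "ma"
  Row 1: "ieil"
  Row 2: "cm"
First row length: 2

2


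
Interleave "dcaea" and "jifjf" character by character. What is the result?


Interleaving "dcaea" and "jifjf":
  Position 0: 'd' from first, 'j' from second => "dj"
  Position 1: 'c' from first, 'i' from second => "ci"
  Position 2: 'a' from first, 'f' from second => "af"
  Position 3: 'e' from first, 'j' from second => "ej"
  Position 4: 'a' from first, 'f' from second => "af"
Result: djciafejaf

djciafejaf


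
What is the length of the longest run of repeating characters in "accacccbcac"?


Input: "accacccbcac"
Scanning for longest run:
  Position 1 ('c'): new char, reset run to 1
  Position 2 ('c'): continues run of 'c', length=2
  Position 3 ('a'): new char, reset run to 1
  Position 4 ('c'): new char, reset run to 1
  Position 5 ('c'): continues run of 'c', length=2
  Position 6 ('c'): continues run of 'c', length=3
  Position 7 ('b'): new char, reset run to 1
  Position 8 ('c'): new char, reset run to 1
  Position 9 ('a'): new char, reset run to 1
  Position 10 ('c'): new char, reset run to 1
Longest run: 'c' with length 3

3


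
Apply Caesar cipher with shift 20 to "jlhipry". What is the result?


Caesar cipher: shift "jlhipry" by 20
  'j' (pos 9) + 20 = pos 3 = 'd'
  'l' (pos 11) + 20 = pos 5 = 'f'
  'h' (pos 7) + 20 = pos 1 = 'b'
  'i' (pos 8) + 20 = pos 2 = 'c'
  'p' (pos 15) + 20 = pos 9 = 'j'
  'r' (pos 17) + 20 = pos 11 = 'l'
  'y' (pos 24) + 20 = pos 18 = 's'
Result: dfbcjls

dfbcjls


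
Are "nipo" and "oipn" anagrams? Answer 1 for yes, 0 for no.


Strings: "nipo", "oipn"
Sorted first:  inop
Sorted second: inop
Sorted forms match => anagrams

1


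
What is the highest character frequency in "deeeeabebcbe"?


Input: deeeeabebcbe
Character counts:
  'a': 1
  'b': 3
  'c': 1
  'd': 1
  'e': 6
Maximum frequency: 6

6


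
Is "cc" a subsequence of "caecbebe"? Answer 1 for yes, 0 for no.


Check if "cc" is a subsequence of "caecbebe"
Greedy scan:
  Position 0 ('c'): matches sub[0] = 'c'
  Position 1 ('a'): no match needed
  Position 2 ('e'): no match needed
  Position 3 ('c'): matches sub[1] = 'c'
  Position 4 ('b'): no match needed
  Position 5 ('e'): no match needed
  Position 6 ('b'): no match needed
  Position 7 ('e'): no match needed
All 2 characters matched => is a subsequence

1


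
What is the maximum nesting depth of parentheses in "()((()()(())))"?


Input: "()((()()(())))"
Tracking depth:
  Position 0 '(': depth becomes 1
  Position 1 ')': depth becomes 0
  Position 2 '(': depth becomes 1
  Position 3 '(': depth becomes 2
  Position 4 '(': depth becomes 3
  Position 5 ')': depth becomes 2
  Position 6 '(': depth becomes 3
  Position 7 ')': depth becomes 2
  Position 8 '(': depth becomes 3
  Position 9 '(': depth becomes 4
  Position 10 ')': depth becomes 3
  Position 11 ')': depth becomes 2
  Position 12 ')': depth becomes 1
  Position 13 ')': depth becomes 0
Maximum depth reached: 4

4


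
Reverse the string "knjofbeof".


Input: knjofbeof
Reading characters right to left:
  Position 8: 'f'
  Position 7: 'o'
  Position 6: 'e'
  Position 5: 'b'
  Position 4: 'f'
  Position 3: 'o'
  Position 2: 'j'
  Position 1: 'n'
  Position 0: 'k'
Reversed: foebfojnk

foebfojnk


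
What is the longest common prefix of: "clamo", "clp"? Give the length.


Words: clamo, clp
  Position 0: all 'c' => match
  Position 1: all 'l' => match
  Position 2: ('a', 'p') => mismatch, stop
LCP = "cl" (length 2)

2


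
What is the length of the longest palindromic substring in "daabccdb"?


Input: "daabccdb"
Checking substrings for palindromes:
  [1:3] "aa" (len 2) => palindrome
  [4:6] "cc" (len 2) => palindrome
Longest palindromic substring: "aa" with length 2

2


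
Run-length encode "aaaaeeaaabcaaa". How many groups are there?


Input: aaaaeeaaabcaaa
Scanning for consecutive runs:
  Group 1: 'a' x 4 (positions 0-3)
  Group 2: 'e' x 2 (positions 4-5)
  Group 3: 'a' x 3 (positions 6-8)
  Group 4: 'b' x 1 (positions 9-9)
  Group 5: 'c' x 1 (positions 10-10)
  Group 6: 'a' x 3 (positions 11-13)
Total groups: 6

6


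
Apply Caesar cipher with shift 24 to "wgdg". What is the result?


Caesar cipher: shift "wgdg" by 24
  'w' (pos 22) + 24 = pos 20 = 'u'
  'g' (pos 6) + 24 = pos 4 = 'e'
  'd' (pos 3) + 24 = pos 1 = 'b'
  'g' (pos 6) + 24 = pos 4 = 'e'
Result: uebe

uebe


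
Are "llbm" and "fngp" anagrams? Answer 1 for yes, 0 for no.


Strings: "llbm", "fngp"
Sorted first:  bllm
Sorted second: fgnp
Differ at position 0: 'b' vs 'f' => not anagrams

0


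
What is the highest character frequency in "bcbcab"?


Input: bcbcab
Character counts:
  'a': 1
  'b': 3
  'c': 2
Maximum frequency: 3

3


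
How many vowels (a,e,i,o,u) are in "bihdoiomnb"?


Input: bihdoiomnb
Checking each character:
  'b' at position 0: consonant
  'i' at position 1: vowel (running total: 1)
  'h' at position 2: consonant
  'd' at position 3: consonant
  'o' at position 4: vowel (running total: 2)
  'i' at position 5: vowel (running total: 3)
  'o' at position 6: vowel (running total: 4)
  'm' at position 7: consonant
  'n' at position 8: consonant
  'b' at position 9: consonant
Total vowels: 4

4


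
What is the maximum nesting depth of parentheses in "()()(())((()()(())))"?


Input: "()()(())((()()(())))"
Tracking depth:
  Position 0 '(': depth becomes 1
  Position 1 ')': depth becomes 0
  Position 2 '(': depth becomes 1
  Position 3 ')': depth becomes 0
  Position 4 '(': depth becomes 1
  Position 5 '(': depth becomes 2
  Position 6 ')': depth becomes 1
  Position 7 ')': depth becomes 0
  Position 8 '(': depth becomes 1
  Position 9 '(': depth becomes 2
  Position 10 '(': depth becomes 3
  Position 11 ')': depth becomes 2
  Position 12 '(': depth becomes 3
  Position 13 ')': depth becomes 2
  Position 14 '(': depth becomes 3
  Position 15 '(': depth becomes 4
  Position 16 ')': depth becomes 3
  Position 17 ')': depth becomes 2
  Position 18 ')': depth becomes 1
  Position 19 ')': depth becomes 0
Maximum depth reached: 4

4


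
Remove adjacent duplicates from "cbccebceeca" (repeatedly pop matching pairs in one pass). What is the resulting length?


Input: cbccebceeca
Stack-based adjacent duplicate removal:
  Read 'c': push. Stack: c
  Read 'b': push. Stack: cb
  Read 'c': push. Stack: cbc
  Read 'c': matches stack top 'c' => pop. Stack: cb
  Read 'e': push. Stack: cbe
  Read 'b': push. Stack: cbeb
  Read 'c': push. Stack: cbebc
  Read 'e': push. Stack: cbebce
  Read 'e': matches stack top 'e' => pop. Stack: cbebc
  Read 'c': matches stack top 'c' => pop. Stack: cbeb
  Read 'a': push. Stack: cbeba
Final stack: "cbeba" (length 5)

5


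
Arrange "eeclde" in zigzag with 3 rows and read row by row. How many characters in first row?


Zigzag "eeclde" into 3 rows:
Placing characters:
  'e' => row 0
  'e' => row 1
  'c' => row 2
  'l' => row 1
  'd' => row 0
  'e' => row 1
Rows:
  Row 0: "ed"
  Row 1: "ele"
  Row 2: "c"
First row length: 2

2


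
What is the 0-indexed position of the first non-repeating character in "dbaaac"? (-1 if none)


Input: dbaaac
Character frequencies:
  'a': 3
  'b': 1
  'c': 1
  'd': 1
Scanning left to right for freq == 1:
  Position 0 ('d'): unique! => answer = 0

0


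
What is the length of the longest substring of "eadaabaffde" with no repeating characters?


Input: "eadaabaffde"
Sliding window (track last position of each char):
  Position 0 ('e'): window [0,0] length 1 -- new best
  Position 1 ('a'): window [0,1] length 2 -- new best
  Position 2 ('d'): window [0,2] length 3 -- new best
  Position 3 ('a'): repeat (last at 1), move window start to 2
  Position 3 ('a'): window [2,3] length 2
  Position 4 ('a'): repeat (last at 3), move window start to 4
  Position 4 ('a'): window [4,4] length 1
  Position 5 ('b'): window [4,5] length 2
  Position 6 ('a'): repeat (last at 4), move window start to 5
  Position 6 ('a'): window [5,6] length 2
  Position 7 ('f'): window [5,7] length 3
  Position 8 ('f'): repeat (last at 7), move window start to 8
  Position 8 ('f'): window [8,8] length 1
  Position 9 ('d'): window [8,9] length 2
  Position 10 ('e'): window [8,10] length 3
Longest substring with no repeats: "ead" with length 3

3


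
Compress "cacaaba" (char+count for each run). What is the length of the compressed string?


Input: cacaaba
Runs:
  'c' x 1 => "c1"
  'a' x 1 => "a1"
  'c' x 1 => "c1"
  'a' x 2 => "a2"
  'b' x 1 => "b1"
  'a' x 1 => "a1"
Compressed: "c1a1c1a2b1a1"
Compressed length: 12

12


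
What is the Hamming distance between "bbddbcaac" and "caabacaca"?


Comparing "bbddbcaac" and "caabacaca" position by position:
  Position 0: 'b' vs 'c' => differ
  Position 1: 'b' vs 'a' => differ
  Position 2: 'd' vs 'a' => differ
  Position 3: 'd' vs 'b' => differ
  Position 4: 'b' vs 'a' => differ
  Position 5: 'c' vs 'c' => same
  Position 6: 'a' vs 'a' => same
  Position 7: 'a' vs 'c' => differ
  Position 8: 'c' vs 'a' => differ
Total differences (Hamming distance): 7

7
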